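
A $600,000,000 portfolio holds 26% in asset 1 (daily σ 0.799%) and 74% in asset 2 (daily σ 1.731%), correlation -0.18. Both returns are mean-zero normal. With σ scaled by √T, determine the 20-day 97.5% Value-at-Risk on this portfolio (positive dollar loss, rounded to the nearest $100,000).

σ_p = √(0.26²·0.799² + 0.74²·1.731² + 2·-0.18·0.26·0.74·0.799·1.731) = 1.260%.
σ_{20d} = 1.260% × √20 = 5.635%.
z(97.5%) = 1.960.
VaR = 1.960 × 5.635% = 11.045%; on $600,000,000 that is $66,270,000.

$66,300,000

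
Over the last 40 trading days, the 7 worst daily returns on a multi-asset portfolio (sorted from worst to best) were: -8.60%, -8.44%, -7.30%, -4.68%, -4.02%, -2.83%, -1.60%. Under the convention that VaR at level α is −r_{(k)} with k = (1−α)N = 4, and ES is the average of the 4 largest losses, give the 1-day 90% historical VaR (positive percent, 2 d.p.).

4.68%

k = 4; the 4th lowest return is -4.68%, so VaR = 4.68%.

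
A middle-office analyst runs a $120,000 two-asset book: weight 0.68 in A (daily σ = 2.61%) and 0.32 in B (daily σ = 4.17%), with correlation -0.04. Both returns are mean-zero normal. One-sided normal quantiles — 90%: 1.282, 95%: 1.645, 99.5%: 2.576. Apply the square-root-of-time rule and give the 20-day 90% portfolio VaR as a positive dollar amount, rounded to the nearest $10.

$14,980

σ_p = √(0.68²·2.61² + 0.32²·4.17² + 2·-0.04·0.68·0.32·2.61·4.17) = 2.177%.
σ_{20d} = 2.177% × √20 = 9.736%.
VaR = 1.282 × 9.736% = 12.482%; on $120,000 that is $14,978.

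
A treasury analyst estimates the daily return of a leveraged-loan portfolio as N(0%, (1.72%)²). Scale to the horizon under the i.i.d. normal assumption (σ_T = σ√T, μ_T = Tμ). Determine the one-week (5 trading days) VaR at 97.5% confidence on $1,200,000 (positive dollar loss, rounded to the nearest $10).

At 97.5%, z = 1.960.
σ_{5d} = 1.72% × √5 = 3.846%.
VaR = 1.960 × 3.846% = 7.538%.
On $1,200,000: 0.07538 × $1,200,000 = $90,456.

$90,460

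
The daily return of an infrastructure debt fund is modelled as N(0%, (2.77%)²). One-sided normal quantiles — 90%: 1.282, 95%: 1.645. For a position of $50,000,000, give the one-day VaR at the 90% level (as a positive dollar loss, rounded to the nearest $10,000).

VaR = z·σ = 1.282 × 2.77% = 3.551%.
On $50,000,000: 0.03551 × $50,000,000 = $1,775,500.

$1,780,000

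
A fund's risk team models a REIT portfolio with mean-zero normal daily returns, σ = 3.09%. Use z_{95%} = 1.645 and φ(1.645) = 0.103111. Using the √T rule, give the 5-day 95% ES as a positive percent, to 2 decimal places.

σ_{5d} = 3.09% × √5 = 6.909%.
ES multiplier = φ(z)/(1−α) = 0.103111/0.05 = 2.062.
ES = 6.909% × 2.062 = 14.246%.

14.25%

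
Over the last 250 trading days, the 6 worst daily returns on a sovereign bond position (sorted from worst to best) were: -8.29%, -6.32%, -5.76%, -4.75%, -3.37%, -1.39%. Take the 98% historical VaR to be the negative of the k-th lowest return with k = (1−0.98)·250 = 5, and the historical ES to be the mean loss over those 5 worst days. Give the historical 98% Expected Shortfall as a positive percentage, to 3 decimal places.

The 5 worst returns sum to -28.49%.
ES = −(-28.49%) / 5 = 5.698%.

5.698%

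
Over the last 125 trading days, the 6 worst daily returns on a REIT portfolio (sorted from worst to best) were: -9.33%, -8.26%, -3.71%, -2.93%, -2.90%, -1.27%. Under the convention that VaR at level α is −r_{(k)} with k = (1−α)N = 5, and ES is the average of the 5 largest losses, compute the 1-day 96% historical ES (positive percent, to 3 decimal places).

5.426%

The 5 worst returns sum to -27.13%.
ES = −(-27.13%) / 5 = 5.426%.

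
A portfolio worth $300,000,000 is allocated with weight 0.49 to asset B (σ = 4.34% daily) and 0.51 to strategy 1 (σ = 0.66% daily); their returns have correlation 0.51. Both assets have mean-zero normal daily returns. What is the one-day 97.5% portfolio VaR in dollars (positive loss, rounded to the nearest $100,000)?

$13,600,000

σ_p² = 0.49²·4.34² + 0.51²·0.66² + 2·0.51·0.49·0.51·4.34·0.66 = 5.3659 (%²).
σ_p = √5.3659 = 2.316%.
At 97.5%, z = 1.960.
VaR = 1.960 × 2.316% = 4.539%; on $300,000,000 that is $13,617,000.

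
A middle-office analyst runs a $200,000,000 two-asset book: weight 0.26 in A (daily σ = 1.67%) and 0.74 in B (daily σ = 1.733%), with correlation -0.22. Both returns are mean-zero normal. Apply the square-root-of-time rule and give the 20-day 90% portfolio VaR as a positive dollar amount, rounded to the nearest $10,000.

$14,450,000

σ_p = √(0.26²·1.67² + 0.74²·1.733² + 2·-0.22·0.26·0.74·1.67·1.733) = 1.260%.
σ_{20d} = 1.260% × √20 = 5.635%.
z(90%) = 1.282.
VaR = 1.282 × 5.635% = 7.224%; on $200,000,000 that is $14,448,000.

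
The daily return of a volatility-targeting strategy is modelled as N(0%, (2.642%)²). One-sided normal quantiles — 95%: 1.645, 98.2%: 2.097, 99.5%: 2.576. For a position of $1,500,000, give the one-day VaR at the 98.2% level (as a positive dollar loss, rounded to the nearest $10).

$83,100

VaR = z·σ = 2.097 × 2.642% = 5.540%.
On $1,500,000: 0.05540 × $1,500,000 = $83,100.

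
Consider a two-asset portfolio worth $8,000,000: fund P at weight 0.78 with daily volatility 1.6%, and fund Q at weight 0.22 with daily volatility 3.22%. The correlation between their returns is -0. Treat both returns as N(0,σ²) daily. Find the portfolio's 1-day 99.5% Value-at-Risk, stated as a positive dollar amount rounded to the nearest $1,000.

σ_p² = 0.78²·1.6² + 0.22²·3.22² + 2·-0·0.78·0.22·1.6·3.22 = 2.0593 (%²).
σ_p = √2.0593 = 1.435%.
At 99.5%, z = 2.576.
VaR = 2.576 × 1.435% = 3.697%; on $8,000,000 that is $295,760.

$296,000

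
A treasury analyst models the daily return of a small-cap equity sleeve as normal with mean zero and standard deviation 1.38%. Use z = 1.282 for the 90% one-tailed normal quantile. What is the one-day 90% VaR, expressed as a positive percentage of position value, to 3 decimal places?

1.769%

VaR = z·σ = 1.282 × 1.38% = 1.769%.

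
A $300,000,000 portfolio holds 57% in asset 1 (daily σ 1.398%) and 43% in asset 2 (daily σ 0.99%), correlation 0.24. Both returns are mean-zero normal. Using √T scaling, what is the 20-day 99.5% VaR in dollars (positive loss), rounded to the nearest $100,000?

$34,200,000

σ_p = √(0.57²·1.398² + 0.43²·0.99² + 2·0.24·0.57·0.43·1.398·0.99) = 0.989%.
σ_{20d} = 0.989% × √20 = 4.423%.
z(99.5%) = 2.576.
VaR = 2.576 × 4.423% = 11.394%; on $300,000,000 that is $34,182,000.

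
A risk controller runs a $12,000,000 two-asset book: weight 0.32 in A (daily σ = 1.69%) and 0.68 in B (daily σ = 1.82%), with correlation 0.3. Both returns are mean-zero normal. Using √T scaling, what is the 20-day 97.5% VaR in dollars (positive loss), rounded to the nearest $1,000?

$1,569,000

σ_p = √(0.32²·1.69² + 0.68²·1.82² + 2·0.3·0.32·0.68·1.69·1.82) = 1.492%.
σ_{20d} = 1.492% × √20 = 6.672%.
z(97.5%) = 1.960.
VaR = 1.960 × 6.672% = 13.077%; on $12,000,000 that is $1,569,240.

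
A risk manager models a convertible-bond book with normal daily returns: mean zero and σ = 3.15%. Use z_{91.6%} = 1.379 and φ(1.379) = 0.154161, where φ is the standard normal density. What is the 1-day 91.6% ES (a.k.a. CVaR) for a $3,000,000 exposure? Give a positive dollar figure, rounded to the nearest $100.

Tail multiplier: φ(z)/(1−α) = 0.154161 / 0.084 = 1.835.
ES = 3.15% × 1.835 = 5.780%.
On $3,000,000: 0.05780 × $3,000,000 = $173,400.

$173,400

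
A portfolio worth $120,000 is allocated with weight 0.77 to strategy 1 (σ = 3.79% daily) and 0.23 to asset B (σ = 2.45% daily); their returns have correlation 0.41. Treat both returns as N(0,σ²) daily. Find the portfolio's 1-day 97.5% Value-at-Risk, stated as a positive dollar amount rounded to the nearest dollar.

σ_p² = 0.77²·3.79² + 0.23²·2.45² + 2·0.41·0.77·0.23·3.79·2.45 = 10.1825 (%²).
σ_p = √10.1825 = 3.191%.
At 97.5%, z = 1.960.
VaR = 1.960 × 3.191% = 6.254%; on $120,000 that is $7,505.

$7,505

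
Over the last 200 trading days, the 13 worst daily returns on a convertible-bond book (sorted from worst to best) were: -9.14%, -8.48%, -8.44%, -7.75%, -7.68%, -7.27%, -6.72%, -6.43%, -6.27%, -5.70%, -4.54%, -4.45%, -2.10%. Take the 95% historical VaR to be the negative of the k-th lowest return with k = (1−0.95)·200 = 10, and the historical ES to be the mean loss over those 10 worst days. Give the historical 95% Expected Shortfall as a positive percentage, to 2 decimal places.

7.39%

The 10 worst returns sum to -73.88%.
ES = −(-73.88%) / 10 = 7.388% ≈ 7.39%.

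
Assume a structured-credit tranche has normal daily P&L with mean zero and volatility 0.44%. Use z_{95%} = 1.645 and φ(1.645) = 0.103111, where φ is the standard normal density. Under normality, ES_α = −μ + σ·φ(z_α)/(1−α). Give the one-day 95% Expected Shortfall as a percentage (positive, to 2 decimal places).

Tail multiplier: φ(z)/(1−α) = 0.103111 / 0.05 = 2.062.
ES = 0.44% × 2.062 = 0.907%.

0.91%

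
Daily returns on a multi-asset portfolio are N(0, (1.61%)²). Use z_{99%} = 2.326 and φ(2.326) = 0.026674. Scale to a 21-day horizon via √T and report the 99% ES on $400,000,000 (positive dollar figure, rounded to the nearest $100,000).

σ_{21d} = 1.61% × √21 = 7.378%.
ES multiplier = φ(z)/(1−α) = 0.026674/0.01 = 2.667.
ES = 7.378% × 2.667 = 19.677%; on $400,000,000: $78,708,000.

$78,700,000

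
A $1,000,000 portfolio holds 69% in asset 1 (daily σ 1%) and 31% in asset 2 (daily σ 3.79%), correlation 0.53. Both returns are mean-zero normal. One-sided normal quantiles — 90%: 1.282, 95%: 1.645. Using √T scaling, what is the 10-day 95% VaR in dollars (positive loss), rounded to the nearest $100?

$85,700

σ_p = √(0.69²·1² + 0.31²·3.79² + 2·0.53·0.69·0.31·1·3.79) = 1.648%.
σ_{10d} = 1.648% × √10 = 5.211%.
VaR = 1.645 × 5.211% = 8.572%; on $1,000,000 that is $85,720.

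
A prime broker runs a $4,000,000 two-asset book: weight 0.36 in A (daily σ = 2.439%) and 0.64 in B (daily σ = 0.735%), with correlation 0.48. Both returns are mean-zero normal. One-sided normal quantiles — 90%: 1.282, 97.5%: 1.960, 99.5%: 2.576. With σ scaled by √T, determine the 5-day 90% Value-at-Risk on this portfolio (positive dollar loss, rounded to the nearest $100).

σ_p = √(0.36²·2.439² + 0.64²·0.735² + 2·0.48·0.36·0.64·2.439·0.735) = 1.178%.
σ_{5d} = 1.178% × √5 = 2.634%.
VaR = 1.282 × 2.634% = 3.377%; on $4,000,000 that is $135,080.

$135,100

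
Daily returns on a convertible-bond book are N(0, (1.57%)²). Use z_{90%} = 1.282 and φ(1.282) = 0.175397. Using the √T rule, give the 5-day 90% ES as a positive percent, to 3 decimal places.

σ_{5d} = 1.57% × √5 = 3.511%.
ES multiplier = φ(z)/(1−α) = 0.175397/0.1 = 1.754.
ES = 3.511% × 1.754 = 6.158%.

6.158%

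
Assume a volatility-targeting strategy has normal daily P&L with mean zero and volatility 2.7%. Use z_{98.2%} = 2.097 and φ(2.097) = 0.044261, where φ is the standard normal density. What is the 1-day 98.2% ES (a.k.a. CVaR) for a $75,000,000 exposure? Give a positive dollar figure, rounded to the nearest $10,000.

Tail multiplier: φ(z)/(1−α) = 0.044261 / 0.018 = 2.459.
ES = 2.7% × 2.459 = 6.639%.
On $75,000,000: 0.06639 × $75,000,000 = $4,979,250.

$4,980,000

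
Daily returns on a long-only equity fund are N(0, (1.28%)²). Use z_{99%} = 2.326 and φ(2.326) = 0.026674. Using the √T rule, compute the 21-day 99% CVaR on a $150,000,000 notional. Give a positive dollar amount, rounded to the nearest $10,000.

$23,470,000

σ_{21d} = 1.28% × √21 = 5.866%.
ES multiplier = φ(z)/(1−α) = 0.026674/0.01 = 2.667.
ES = 5.866% × 2.667 = 15.645%; on $150,000,000: $23,467,500.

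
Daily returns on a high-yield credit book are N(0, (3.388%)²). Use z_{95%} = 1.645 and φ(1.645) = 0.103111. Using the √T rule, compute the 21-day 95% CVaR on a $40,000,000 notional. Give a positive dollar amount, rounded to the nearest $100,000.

σ_{21d} = 3.388% × √21 = 15.526%.
ES multiplier = φ(z)/(1−α) = 0.103111/0.05 = 2.062.
ES = 15.526% × 2.062 = 32.015%; on $40,000,000: $12,806,000.

$12,800,000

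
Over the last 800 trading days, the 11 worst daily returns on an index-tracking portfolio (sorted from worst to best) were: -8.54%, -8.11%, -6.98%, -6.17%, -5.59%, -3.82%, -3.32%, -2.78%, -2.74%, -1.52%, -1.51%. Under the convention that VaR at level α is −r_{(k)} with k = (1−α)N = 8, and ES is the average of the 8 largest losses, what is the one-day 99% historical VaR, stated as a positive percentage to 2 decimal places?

k = 8; the 8th lowest return is -2.78%, so VaR = 2.78%.

2.78%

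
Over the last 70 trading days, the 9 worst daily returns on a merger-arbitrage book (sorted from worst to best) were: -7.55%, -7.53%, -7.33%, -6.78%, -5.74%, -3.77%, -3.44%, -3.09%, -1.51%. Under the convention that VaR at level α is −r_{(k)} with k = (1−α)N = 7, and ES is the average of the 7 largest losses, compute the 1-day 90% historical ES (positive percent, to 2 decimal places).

6.02%

The 7 worst returns sum to -42.14%.
ES = −(-42.14%) / 7 = 6.02%.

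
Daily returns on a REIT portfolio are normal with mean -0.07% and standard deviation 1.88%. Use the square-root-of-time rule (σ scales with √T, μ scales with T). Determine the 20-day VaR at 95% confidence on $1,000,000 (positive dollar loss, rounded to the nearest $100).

At 95%, z = 1.645.
σ_{20d} = 1.88% × √20 = 8.408%; μ_{20d} = 20 × -0.07% = -1.400%.
VaR = −(-1.400%) + 1.645 × 8.408% = 15.231%.
On $1,000,000: 0.15231 × $1,000,000 = $152,310.

$152,300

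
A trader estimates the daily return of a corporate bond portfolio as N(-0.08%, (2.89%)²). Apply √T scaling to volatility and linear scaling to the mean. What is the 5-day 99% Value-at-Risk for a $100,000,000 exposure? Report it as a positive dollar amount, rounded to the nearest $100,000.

At 99%, z = 2.326.
σ_{5d} = 2.89% × √5 = 6.462%; μ_{5d} = 5 × -0.08% = -0.400%.
VaR = −(-0.400%) + 2.326 × 6.462% = 15.431%.
On $100,000,000: 0.15431 × $100,000,000 = $15,431,000.

$15,400,000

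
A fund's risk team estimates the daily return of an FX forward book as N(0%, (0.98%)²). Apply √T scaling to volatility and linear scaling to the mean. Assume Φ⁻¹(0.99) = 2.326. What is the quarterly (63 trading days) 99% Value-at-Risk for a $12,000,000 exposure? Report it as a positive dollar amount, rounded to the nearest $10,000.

$2,170,000

σ_{63d} = 0.98% × √63 = 7.779%.
VaR = 2.326 × 7.779% = 18.094%.
On $12,000,000: 0.18094 × $12,000,000 = $2,171,280.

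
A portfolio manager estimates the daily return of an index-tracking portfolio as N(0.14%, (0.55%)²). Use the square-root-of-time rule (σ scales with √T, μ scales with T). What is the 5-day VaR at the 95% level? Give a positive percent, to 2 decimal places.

At 95%, z = 1.645.
σ_{5d} = 0.55% × √5 = 1.230%; μ_{5d} = 5 × 0.14% = 0.700%.
VaR = −(0.700%) + 1.645 × 1.230% = 1.323%.

1.32%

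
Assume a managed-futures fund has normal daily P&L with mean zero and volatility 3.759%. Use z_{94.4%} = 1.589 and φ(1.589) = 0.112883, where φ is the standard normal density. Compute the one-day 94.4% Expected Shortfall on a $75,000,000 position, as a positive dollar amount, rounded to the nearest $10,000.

$5,680,000

Tail multiplier: φ(z)/(1−α) = 0.112883 / 0.056 = 2.016.
ES = 3.759% × 2.016 = 7.578%.
On $75,000,000: 0.07578 × $75,000,000 = $5,683,500.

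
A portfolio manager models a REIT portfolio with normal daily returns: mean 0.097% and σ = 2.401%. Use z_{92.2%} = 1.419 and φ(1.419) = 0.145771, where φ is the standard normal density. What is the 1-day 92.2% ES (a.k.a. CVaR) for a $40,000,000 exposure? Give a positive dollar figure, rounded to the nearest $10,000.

Tail multiplier: φ(z)/(1−α) = 0.145771 / 0.078 = 1.869.
ES = −(0.097%) + 2.401% × 1.869 = 4.390%.
On $40,000,000: 0.04390 × $40,000,000 = $1,756,000.

$1,760,000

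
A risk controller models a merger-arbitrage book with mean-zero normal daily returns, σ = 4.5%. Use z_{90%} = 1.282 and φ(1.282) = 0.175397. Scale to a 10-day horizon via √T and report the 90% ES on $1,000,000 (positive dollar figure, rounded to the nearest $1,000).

$250,000

σ_{10d} = 4.5% × √10 = 14.230%.
ES multiplier = φ(z)/(1−α) = 0.175397/0.1 = 1.754.
ES = 14.230% × 1.754 = 24.959%; on $1,000,000: $249,590.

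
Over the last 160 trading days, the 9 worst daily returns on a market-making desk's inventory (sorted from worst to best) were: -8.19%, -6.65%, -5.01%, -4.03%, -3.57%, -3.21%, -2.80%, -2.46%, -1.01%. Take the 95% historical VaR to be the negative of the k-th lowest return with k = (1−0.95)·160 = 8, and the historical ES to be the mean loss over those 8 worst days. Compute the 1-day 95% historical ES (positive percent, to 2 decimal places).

The 8 worst returns sum to -35.92%.
ES = −(-35.92%) / 8 = 4.49%.

4.49%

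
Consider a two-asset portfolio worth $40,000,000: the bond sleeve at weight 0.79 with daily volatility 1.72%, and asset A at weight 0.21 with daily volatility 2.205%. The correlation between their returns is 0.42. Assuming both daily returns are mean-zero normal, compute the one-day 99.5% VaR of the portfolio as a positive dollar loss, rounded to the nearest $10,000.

σ_p² = 0.79²·1.72² + 0.21²·2.205² + 2·0.42·0.79·0.21·1.72·2.205 = 2.5893 (%²).
σ_p = √2.5893 = 1.609%.
At 99.5%, z = 2.576.
VaR = 2.576 × 1.609% = 4.145%; on $40,000,000 that is $1,658,000.

$1,660,000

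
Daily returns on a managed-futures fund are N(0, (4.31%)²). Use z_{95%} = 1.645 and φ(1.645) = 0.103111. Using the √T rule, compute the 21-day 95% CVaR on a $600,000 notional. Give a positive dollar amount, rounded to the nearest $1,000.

σ_{21d} = 4.31% × √21 = 19.751%.
ES multiplier = φ(z)/(1−α) = 0.103111/0.05 = 2.062.
ES = 19.751% × 2.062 = 40.727%; on $600,000: $244,362.

$244,000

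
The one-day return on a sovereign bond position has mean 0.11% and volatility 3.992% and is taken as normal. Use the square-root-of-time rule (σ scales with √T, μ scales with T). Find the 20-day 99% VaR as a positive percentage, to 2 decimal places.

At 99%, z = 2.326.
σ_{20d} = 3.992% × √20 = 17.853%; μ_{20d} = 20 × 0.11% = 2.200%.
VaR = −(2.200%) + 2.326 × 17.853% = 39.326%.

39.33%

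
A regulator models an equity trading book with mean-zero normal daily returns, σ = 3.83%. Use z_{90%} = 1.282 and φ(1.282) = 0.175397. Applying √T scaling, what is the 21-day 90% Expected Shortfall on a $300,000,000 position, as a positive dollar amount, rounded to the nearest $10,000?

σ_{21d} = 3.83% × √21 = 17.551%.
ES multiplier = φ(z)/(1−α) = 0.175397/0.1 = 1.754.
ES = 17.551% × 1.754 = 30.784%; on $300,000,000: $92,352,000.

$92,350,000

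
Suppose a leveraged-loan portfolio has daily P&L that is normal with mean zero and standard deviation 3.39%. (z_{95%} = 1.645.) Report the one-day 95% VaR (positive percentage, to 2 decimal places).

5.58%

VaR = z·σ = 1.645 × 3.39% = 5.577%.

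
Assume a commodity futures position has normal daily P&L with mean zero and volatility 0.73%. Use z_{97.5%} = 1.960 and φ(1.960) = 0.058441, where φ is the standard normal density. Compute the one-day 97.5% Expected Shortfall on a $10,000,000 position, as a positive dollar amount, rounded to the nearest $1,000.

Tail multiplier: φ(z)/(1−α) = 0.058441 / 0.025 = 2.338.
ES = 0.73% × 2.338 = 1.707%.
On $10,000,000: 0.01707 × $10,000,000 = $170,700.

$171,000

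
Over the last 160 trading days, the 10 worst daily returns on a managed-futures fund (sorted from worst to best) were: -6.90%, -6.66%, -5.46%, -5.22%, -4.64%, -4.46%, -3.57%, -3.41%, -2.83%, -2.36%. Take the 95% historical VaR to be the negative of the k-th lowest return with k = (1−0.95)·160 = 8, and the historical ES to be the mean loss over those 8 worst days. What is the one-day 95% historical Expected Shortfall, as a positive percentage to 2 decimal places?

The 8 worst returns sum to -40.32%.
ES = −(-40.32%) / 8 = 5.04%.

5.04%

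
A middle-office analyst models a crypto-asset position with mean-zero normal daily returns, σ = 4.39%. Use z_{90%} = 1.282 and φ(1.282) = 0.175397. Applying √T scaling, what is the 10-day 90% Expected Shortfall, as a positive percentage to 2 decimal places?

σ_{10d} = 4.39% × √10 = 13.882%.
ES multiplier = φ(z)/(1−α) = 0.175397/0.1 = 1.754.
ES = 13.882% × 1.754 = 24.349%.

24.35%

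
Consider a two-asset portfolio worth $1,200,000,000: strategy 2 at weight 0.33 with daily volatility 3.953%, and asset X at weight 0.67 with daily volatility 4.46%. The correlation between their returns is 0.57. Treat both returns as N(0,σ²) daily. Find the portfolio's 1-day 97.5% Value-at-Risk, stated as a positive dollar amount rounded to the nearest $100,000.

σ_p² = 0.33²·3.953² + 0.67²·4.46² + 2·0.57·0.33·0.67·3.953·4.46 = 15.0748 (%²).
σ_p = √15.0748 = 3.883%.
At 97.5%, z = 1.960.
VaR = 1.960 × 3.883% = 7.611%; on $1,200,000,000 that is $91,332,000.

$91,300,000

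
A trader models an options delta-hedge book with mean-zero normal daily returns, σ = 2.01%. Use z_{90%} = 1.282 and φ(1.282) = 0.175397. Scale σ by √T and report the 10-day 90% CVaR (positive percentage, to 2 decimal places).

11.15%

σ_{10d} = 2.01% × √10 = 6.356%.
ES multiplier = φ(z)/(1−α) = 0.175397/0.1 = 1.754.
ES = 6.356% × 1.754 = 11.148%.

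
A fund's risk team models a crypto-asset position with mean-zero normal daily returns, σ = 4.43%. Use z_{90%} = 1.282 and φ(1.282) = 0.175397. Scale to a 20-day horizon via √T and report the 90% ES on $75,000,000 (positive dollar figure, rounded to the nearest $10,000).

σ_{20d} = 4.43% × √20 = 19.812%.
ES multiplier = φ(z)/(1−α) = 0.175397/0.1 = 1.754.
ES = 19.812% × 1.754 = 34.750%; on $75,000,000: $26,062,500.

$26,060,000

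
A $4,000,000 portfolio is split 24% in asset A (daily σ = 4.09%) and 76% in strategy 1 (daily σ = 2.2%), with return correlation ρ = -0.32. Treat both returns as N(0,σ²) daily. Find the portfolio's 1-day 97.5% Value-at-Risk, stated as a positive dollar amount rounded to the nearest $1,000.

σ_p² = 0.24²·4.09² + 0.76²·2.2² + 2·-0.32·0.24·0.76·4.09·2.2 = 2.7087 (%²).
σ_p = √2.7087 = 1.646%.
At 97.5%, z = 1.960.
VaR = 1.960 × 1.646% = 3.226%; on $4,000,000 that is $129,040.

$129,000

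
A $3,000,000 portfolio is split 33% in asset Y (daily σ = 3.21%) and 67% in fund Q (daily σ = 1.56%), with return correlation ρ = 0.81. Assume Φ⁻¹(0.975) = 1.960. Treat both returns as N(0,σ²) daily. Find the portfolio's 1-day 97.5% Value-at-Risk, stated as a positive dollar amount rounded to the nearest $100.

σ_p² = 0.33²·3.21² + 0.67²·1.56² + 2·0.81·0.33·0.67·3.21·1.56 = 4.0082 (%²).
σ_p = √4.0082 = 2.002%.
VaR = 1.960 × 2.002% = 3.924%; on $3,000,000 that is $117,720.

$117,700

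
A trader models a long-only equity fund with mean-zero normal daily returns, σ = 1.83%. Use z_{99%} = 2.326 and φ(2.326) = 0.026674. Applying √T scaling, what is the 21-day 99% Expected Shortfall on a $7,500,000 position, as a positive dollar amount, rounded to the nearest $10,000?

σ_{21d} = 1.83% × √21 = 8.386%.
ES multiplier = φ(z)/(1−α) = 0.026674/0.01 = 2.667.
ES = 8.386% × 2.667 = 22.365%; on $7,500,000: $1,677,375.

$1,680,000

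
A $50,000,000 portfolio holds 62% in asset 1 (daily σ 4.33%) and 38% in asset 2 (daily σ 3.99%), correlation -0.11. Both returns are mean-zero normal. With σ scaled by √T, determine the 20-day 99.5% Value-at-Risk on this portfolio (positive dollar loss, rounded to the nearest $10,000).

$16,900,000

σ_p = √(0.62²·4.33² + 0.38²·3.99² + 2·-0.11·0.62·0.38·4.33·3.99) = 2.934%.
σ_{20d} = 2.934% × √20 = 13.121%.
z(99.5%) = 2.576.
VaR = 2.576 × 13.121% = 33.800%; on $50,000,000 that is $16,900,000.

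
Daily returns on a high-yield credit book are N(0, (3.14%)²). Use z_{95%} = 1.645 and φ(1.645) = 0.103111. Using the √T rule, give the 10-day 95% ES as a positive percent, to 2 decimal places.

σ_{10d} = 3.14% × √10 = 9.930%.
ES multiplier = φ(z)/(1−α) = 0.103111/0.05 = 2.062.
ES = 9.930% × 2.062 = 20.476%.

20.48%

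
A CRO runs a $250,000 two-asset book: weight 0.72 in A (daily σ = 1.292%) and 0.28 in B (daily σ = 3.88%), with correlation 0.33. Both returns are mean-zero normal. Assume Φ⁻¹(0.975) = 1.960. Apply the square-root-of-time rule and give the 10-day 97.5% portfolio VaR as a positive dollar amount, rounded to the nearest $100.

$25,500

σ_p = √(0.72²·1.292² + 0.28²·3.88² + 2·0.33·0.72·0.28·1.292·3.88) = 1.647%.
σ_{10d} = 1.647% × √10 = 5.208%.
VaR = 1.960 × 5.208% = 10.208%; on $250,000 that is $25,520.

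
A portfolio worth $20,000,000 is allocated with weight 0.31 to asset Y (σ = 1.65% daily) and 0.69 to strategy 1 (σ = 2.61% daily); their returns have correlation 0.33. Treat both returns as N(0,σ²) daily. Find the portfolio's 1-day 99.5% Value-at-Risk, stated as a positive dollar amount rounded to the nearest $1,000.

$1,045,000

σ_p² = 0.31²·1.65² + 0.69²·2.61² + 2·0.33·0.31·0.69·1.65·2.61 = 4.1128 (%²).
σ_p = √4.1128 = 2.028%.
At 99.5%, z = 2.576.
VaR = 2.576 × 2.028% = 5.224%; on $20,000,000 that is $1,044,800.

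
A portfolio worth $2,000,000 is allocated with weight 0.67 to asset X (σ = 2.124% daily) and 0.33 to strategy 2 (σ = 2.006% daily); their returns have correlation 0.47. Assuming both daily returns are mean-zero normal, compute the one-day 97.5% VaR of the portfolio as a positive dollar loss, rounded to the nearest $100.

$71,700

σ_p² = 0.67²·2.124² + 0.33²·2.006² + 2·0.47·0.67·0.33·2.124·2.006 = 3.3489 (%²).
σ_p = √3.3489 = 1.830%.
At 97.5%, z = 1.960.
VaR = 1.960 × 1.830% = 3.587%; on $2,000,000 that is $71,740.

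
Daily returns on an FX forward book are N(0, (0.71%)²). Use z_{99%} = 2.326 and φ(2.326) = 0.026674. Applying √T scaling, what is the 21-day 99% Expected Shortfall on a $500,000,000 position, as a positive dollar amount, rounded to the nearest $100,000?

σ_{21d} = 0.71% × √21 = 3.254%.
ES multiplier = φ(z)/(1−α) = 0.026674/0.01 = 2.667.
ES = 3.254% × 2.667 = 8.678%; on $500,000,000: $43,390,000.

$43,400,000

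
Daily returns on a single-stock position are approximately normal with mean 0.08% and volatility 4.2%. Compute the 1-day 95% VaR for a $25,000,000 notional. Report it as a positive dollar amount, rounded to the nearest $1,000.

At 95% one-sided, z = 1.645.
VaR = −μ + z·σ = −(0.08%) + 1.645 × 4.2% = 6.829%.
On $25,000,000: 0.06829 × $25,000,000 = $1,707,250.

$1,707,000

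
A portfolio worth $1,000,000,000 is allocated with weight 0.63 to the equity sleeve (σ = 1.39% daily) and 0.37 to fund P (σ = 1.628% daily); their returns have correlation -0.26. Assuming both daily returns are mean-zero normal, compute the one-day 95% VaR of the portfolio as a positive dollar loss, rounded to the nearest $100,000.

σ_p² = 0.63²·1.39² + 0.37²·1.628² + 2·-0.26·0.63·0.37·1.39·1.628 = 0.8554 (%²).
σ_p = √0.8554 = 0.925%.
At 95%, z = 1.645.
VaR = 1.645 × 0.925% = 1.522%; on $1,000,000,000 that is $15,220,000.

$15,200,000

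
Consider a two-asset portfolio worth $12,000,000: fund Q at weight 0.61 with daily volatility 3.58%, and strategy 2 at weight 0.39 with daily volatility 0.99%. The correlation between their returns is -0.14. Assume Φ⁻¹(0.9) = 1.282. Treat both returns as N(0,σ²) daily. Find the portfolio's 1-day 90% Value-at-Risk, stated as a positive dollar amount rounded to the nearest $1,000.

$333,000

σ_p² = 0.61²·3.58² + 0.39²·0.99² + 2·-0.14·0.61·0.39·3.58·0.99 = 4.6820 (%²).
σ_p = √4.6820 = 2.164%.
VaR = 1.282 × 2.164% = 2.774%; on $12,000,000 that is $332,880.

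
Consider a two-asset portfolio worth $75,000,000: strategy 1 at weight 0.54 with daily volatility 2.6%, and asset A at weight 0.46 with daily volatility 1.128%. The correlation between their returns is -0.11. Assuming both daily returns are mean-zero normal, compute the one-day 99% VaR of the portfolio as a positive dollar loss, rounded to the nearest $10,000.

$2,520,000

σ_p² = 0.54²·2.6² + 0.46²·1.128² + 2·-0.11·0.54·0.46·2.6·1.128 = 2.0802 (%²).
σ_p = √2.0802 = 1.442%.
At 99%, z = 2.326.
VaR = 2.326 × 1.442% = 3.354%; on $75,000,000 that is $2,515,500.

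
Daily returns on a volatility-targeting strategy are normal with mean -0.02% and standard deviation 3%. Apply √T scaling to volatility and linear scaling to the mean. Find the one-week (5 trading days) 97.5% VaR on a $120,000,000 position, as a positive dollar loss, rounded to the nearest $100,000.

$15,900,000

At 97.5%, z = 1.960.
σ_{5d} = 3% × √5 = 6.708%; μ_{5d} = 5 × -0.02% = -0.100%.
VaR = −(-0.100%) + 1.960 × 6.708% = 13.248%.
On $120,000,000: 0.13248 × $120,000,000 = $15,897,600.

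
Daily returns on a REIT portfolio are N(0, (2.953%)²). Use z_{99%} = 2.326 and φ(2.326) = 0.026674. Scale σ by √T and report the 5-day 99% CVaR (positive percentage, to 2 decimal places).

17.61%

σ_{5d} = 2.953% × √5 = 6.603%.
ES multiplier = φ(z)/(1−α) = 0.026674/0.01 = 2.667.
ES = 6.603% × 2.667 = 17.610%.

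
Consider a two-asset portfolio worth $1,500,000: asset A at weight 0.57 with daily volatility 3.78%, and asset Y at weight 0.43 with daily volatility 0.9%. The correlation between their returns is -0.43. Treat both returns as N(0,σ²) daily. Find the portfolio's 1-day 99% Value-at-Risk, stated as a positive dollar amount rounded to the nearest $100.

$70,400

σ_p² = 0.57²·3.78² + 0.43²·0.9² + 2·-0.43·0.57·0.43·3.78·0.9 = 4.0750 (%²).
σ_p = √4.0750 = 2.019%.
At 99%, z = 2.326.
VaR = 2.326 × 2.019% = 4.696%; on $1,500,000 that is $70,440.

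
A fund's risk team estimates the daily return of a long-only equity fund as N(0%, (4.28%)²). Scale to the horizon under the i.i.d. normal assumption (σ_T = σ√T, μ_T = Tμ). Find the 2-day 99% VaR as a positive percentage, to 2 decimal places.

At 99%, z = 2.326.
σ_{2d} = 4.28% × √2 = 6.053%.
VaR = 2.326 × 6.053% = 14.079%.

14.08%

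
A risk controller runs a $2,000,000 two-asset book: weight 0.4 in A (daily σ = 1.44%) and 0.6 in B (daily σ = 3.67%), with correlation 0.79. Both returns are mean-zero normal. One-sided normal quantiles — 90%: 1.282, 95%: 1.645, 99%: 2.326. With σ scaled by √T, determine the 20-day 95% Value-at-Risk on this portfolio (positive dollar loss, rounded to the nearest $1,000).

$394,000

σ_p = √(0.4²·1.44² + 0.6²·3.67² + 2·0.79·0.4·0.6·1.44·3.67) = 2.680%.
σ_{20d} = 2.680% × √20 = 11.985%.
VaR = 1.645 × 11.985% = 19.715%; on $2,000,000 that is $394,300.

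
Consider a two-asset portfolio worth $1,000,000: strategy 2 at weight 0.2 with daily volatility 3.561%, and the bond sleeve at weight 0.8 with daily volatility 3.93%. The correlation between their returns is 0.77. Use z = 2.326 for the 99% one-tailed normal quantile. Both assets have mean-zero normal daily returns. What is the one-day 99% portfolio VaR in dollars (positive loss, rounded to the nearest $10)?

σ_p² = 0.2²·3.561² + 0.8²·3.93² + 2·0.77·0.2·0.8·3.561·3.93 = 13.8403 (%²).
σ_p = √13.8403 = 3.720%.
VaR = 2.326 × 3.720% = 8.653%; on $1,000,000 that is $86,530.

$86,530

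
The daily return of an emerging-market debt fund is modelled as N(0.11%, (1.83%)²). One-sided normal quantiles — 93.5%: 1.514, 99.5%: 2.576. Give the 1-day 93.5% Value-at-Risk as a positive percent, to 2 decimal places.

VaR = −μ + z·σ = −(0.11%) + 1.514 × 1.83% = 2.661%.

2.66%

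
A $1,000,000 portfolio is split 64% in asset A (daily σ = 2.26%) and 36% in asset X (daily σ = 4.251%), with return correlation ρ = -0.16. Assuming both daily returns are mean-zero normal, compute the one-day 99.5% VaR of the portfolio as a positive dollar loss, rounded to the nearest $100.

$49,700

σ_p² = 0.64²·2.26² + 0.36²·4.251² + 2·-0.16·0.64·0.36·2.26·4.251 = 3.7258 (%²).
σ_p = √3.7258 = 1.930%.
At 99.5%, z = 2.576.
VaR = 2.576 × 1.930% = 4.972%; on $1,000,000 that is $49,720.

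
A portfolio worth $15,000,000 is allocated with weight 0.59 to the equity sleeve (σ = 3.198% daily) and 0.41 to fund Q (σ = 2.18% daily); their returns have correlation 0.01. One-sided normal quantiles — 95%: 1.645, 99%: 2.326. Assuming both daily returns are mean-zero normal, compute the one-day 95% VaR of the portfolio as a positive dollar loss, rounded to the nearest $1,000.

$517,000

σ_p² = 0.59²·3.198² + 0.41²·2.18² + 2·0.01·0.59·0.41·3.198·2.18 = 4.3927 (%²).
σ_p = √4.3927 = 2.096%.
VaR = 1.645 × 2.096% = 3.448%; on $15,000,000 that is $517,200.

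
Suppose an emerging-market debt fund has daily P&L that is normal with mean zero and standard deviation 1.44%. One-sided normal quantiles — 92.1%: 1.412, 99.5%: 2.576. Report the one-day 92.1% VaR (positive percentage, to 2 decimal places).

2.03%

VaR = z·σ = 1.412 × 1.44% = 2.033%.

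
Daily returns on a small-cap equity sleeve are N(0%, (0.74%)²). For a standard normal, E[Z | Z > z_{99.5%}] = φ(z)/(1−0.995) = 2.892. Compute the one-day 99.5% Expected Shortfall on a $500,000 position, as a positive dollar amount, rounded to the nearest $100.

$10,700

ES = 0.74% × 2.892 = 2.140%.
On $500,000: 0.02140 × $500,000 = $10,700.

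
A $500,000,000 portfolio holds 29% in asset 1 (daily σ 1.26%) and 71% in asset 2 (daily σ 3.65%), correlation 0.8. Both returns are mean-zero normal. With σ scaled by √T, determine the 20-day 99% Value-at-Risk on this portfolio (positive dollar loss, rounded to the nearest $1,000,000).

$150,000,000

σ_p = √(0.29²·1.26² + 0.71²·3.65² + 2·0.8·0.29·0.71·1.26·3.65) = 2.892%.
σ_{20d} = 2.892% × √20 = 12.933%.
z(99%) = 2.326.
VaR = 2.326 × 12.933% = 30.082%; on $500,000,000 that is $150,410,000.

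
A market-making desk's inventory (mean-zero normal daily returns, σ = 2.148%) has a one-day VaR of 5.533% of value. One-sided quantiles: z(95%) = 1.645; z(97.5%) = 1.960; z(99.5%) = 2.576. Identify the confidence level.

99.5%

Implied z = VaR/σ = 5.533 / 2.148 = 2.576.
This matches z(99.5%) = 2.576.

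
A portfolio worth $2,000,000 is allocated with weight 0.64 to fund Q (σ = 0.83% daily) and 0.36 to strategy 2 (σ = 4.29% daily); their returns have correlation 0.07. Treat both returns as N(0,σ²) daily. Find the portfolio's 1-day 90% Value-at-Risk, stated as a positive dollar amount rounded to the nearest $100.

σ_p² = 0.64²·0.83² + 0.36²·4.29² + 2·0.07·0.64·0.36·0.83·4.29 = 2.7822 (%²).
σ_p = √2.7822 = 1.668%.
At 90%, z = 1.282.
VaR = 1.282 × 1.668% = 2.138%; on $2,000,000 that is $42,760.

$42,800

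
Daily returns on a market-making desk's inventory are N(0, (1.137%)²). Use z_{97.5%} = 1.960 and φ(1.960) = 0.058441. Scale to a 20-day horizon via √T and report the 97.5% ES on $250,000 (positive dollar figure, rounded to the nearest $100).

$29,700

σ_{20d} = 1.137% × √20 = 5.085%.
ES multiplier = φ(z)/(1−α) = 0.058441/0.025 = 2.338.
ES = 5.085% × 2.338 = 11.889%; on $250,000: $29,722.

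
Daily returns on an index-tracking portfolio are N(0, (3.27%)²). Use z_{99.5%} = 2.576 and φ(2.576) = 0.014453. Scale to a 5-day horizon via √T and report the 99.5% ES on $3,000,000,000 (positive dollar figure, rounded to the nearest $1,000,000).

$634,000,000

σ_{5d} = 3.27% × √5 = 7.312%.
ES multiplier = φ(z)/(1−α) = 0.014453/0.005 = 2.891.
ES = 7.312% × 2.891 = 21.139%; on $3,000,000,000: $634,170,000.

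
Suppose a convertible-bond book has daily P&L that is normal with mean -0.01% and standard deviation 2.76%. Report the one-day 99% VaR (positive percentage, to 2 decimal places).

6.43%

At 99% one-sided, z = 2.326.
VaR = −μ + z·σ = −(-0.01%) + 2.326 × 2.76% = 6.430%.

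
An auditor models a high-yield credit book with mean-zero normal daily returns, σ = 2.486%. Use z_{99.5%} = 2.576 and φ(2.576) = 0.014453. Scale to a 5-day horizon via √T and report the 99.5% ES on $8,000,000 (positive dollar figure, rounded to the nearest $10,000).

$1,290,000

σ_{5d} = 2.486% × √5 = 5.559%.
ES multiplier = φ(z)/(1−α) = 0.014453/0.005 = 2.891.
ES = 5.559% × 2.891 = 16.071%; on $8,000,000: $1,285,680.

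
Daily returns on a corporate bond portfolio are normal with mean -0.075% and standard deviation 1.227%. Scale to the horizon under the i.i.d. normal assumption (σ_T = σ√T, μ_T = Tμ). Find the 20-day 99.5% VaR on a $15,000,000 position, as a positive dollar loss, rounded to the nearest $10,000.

$2,350,000

At 99.5%, z = 2.576.
σ_{20d} = 1.227% × √20 = 5.487%; μ_{20d} = 20 × -0.075% = -1.500%.
VaR = −(-1.500%) + 2.576 × 5.487% = 15.635%.
On $15,000,000: 0.15635 × $15,000,000 = $2,345,250.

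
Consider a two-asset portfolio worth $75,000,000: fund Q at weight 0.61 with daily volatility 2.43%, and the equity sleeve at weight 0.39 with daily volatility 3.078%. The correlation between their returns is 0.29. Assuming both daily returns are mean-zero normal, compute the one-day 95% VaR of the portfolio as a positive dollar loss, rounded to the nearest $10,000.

σ_p² = 0.61²·2.43² + 0.39²·3.078² + 2·0.29·0.61·0.39·2.43·3.078 = 4.6703 (%²).
σ_p = √4.6703 = 2.161%.
At 95%, z = 1.645.
VaR = 1.645 × 2.161% = 3.555%; on $75,000,000 that is $2,666,250.

$2,670,000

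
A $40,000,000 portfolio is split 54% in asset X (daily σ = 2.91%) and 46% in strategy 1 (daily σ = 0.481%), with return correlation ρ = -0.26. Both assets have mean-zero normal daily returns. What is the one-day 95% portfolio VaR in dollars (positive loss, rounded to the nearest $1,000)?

$1,006,000

σ_p² = 0.54²·2.91² + 0.46²·0.481² + 2·-0.26·0.54·0.46·2.91·0.481 = 2.3375 (%²).
σ_p = √2.3375 = 1.529%.
At 95%, z = 1.645.
VaR = 1.645 × 1.529% = 2.515%; on $40,000,000 that is $1,006,000.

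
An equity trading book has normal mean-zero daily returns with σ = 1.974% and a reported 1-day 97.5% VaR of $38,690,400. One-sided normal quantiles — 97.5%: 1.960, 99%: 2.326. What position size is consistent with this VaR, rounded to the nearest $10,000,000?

$1,000,000,000

VaR as a fraction of value: z·σ = 1.960 × 1.974% = 3.86904%.
Position = $38,690,400 / 0.0386904 = $1,000,000,000.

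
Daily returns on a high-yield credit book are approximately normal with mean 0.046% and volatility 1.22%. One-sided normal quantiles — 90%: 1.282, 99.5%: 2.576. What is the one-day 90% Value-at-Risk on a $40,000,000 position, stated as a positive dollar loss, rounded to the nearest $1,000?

$607,000

VaR = −μ + z·σ = −(0.046%) + 1.282 × 1.22% = 1.518%.
On $40,000,000: 0.01518 × $40,000,000 = $607,200.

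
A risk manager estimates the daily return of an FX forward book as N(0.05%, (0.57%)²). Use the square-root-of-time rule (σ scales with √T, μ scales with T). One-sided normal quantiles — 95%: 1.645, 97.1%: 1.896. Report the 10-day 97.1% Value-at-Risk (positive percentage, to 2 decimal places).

2.92%

σ_{10d} = 0.57% × √10 = 1.802%; μ_{10d} = 10 × 0.05% = 0.500%.
VaR = −(0.500%) + 1.896 × 1.802% = 2.917%.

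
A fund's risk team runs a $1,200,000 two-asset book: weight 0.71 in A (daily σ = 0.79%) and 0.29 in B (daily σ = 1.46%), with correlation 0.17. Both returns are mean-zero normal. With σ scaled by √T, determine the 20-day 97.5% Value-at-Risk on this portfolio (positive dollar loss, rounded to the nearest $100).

$79,700

σ_p = √(0.71²·0.79² + 0.29²·1.46² + 2·0.17·0.71·0.29·0.79·1.46) = 0.758%.
σ_{20d} = 0.758% × √20 = 3.390%.
z(97.5%) = 1.960.
VaR = 1.960 × 3.390% = 6.644%; on $1,200,000 that is $79,728.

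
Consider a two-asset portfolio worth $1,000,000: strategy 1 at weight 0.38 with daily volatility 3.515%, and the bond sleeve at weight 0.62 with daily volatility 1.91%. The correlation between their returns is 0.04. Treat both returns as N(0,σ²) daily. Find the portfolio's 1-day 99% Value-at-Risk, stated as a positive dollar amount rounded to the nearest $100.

$42,300

σ_p² = 0.38²·3.515² + 0.62²·1.91² + 2·0.04·0.38·0.62·3.515·1.91 = 3.3130 (%²).
σ_p = √3.3130 = 1.820%.
At 99%, z = 2.326.
VaR = 2.326 × 1.820% = 4.233%; on $1,000,000 that is $42,330.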